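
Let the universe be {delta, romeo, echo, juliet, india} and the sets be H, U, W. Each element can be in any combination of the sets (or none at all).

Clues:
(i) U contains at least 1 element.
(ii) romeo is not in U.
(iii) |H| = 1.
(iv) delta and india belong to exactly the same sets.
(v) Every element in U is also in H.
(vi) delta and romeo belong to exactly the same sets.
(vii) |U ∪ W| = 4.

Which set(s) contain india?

india: W

From (ii): romeo ∉ U.
(vi): delta matches romeo: delta ∉ U.
(iv): india matches delta: india ∉ U.
Suppose india ∈ H: no assignment then satisfies all the clues, so india ∉ H.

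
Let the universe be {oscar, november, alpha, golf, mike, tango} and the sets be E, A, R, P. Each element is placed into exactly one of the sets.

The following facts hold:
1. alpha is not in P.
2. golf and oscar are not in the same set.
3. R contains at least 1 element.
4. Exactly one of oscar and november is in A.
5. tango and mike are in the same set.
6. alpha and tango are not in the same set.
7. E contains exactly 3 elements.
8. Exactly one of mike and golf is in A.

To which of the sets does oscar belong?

oscar: E

From (1): alpha ∉ P.
Suppose oscar ∉ E: no assignment then satisfies all the clues, so oscar ∈ E.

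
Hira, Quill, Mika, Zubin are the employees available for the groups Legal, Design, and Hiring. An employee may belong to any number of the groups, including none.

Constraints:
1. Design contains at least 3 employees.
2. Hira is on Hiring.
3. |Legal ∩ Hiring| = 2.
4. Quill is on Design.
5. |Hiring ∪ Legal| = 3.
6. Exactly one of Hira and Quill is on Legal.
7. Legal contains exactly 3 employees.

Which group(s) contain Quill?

Quill: Design

From (2): Hira ∈ Hiring.
From (4): Quill ∈ Design.
Suppose Quill ∈ Legal: no assignment then satisfies all the clues, so Quill ∉ Legal.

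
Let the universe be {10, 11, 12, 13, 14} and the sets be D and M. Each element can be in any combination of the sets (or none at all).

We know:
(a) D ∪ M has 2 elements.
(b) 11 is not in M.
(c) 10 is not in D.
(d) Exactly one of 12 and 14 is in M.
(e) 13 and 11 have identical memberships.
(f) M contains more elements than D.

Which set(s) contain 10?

From (b): 11 ∉ M.
From (c): 10 ∉ D.
(e): 13 matches 11: 13 ∉ M.
Suppose 10 ∉ M: no assignment then satisfies all the clues, so 10 ∈ M.

10: M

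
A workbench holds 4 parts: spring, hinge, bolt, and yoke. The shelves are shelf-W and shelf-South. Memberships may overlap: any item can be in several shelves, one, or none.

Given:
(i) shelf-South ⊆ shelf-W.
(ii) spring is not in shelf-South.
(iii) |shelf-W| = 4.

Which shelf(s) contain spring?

spring: shelf-W

From (ii): spring ∉ shelf-South.
(iii): only 4 candidates remain for shelf-W, so all are in.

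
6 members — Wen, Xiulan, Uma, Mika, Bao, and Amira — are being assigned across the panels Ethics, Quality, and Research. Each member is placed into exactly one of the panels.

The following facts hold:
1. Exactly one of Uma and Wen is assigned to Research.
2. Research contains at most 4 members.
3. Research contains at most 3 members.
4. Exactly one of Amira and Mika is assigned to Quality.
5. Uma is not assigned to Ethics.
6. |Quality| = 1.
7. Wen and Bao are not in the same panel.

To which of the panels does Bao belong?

Bao: Research

From (5): Uma ∉ Ethics.
Suppose Bao ∈ Ethics: no assignment then satisfies all the clues, so Bao ∉ Ethics.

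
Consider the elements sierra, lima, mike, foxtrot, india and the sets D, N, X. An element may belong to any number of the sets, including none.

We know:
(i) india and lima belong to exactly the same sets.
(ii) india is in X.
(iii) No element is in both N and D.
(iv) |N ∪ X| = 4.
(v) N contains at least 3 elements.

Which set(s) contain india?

india: N, X

From (ii): india ∈ X.
(i): lima matches india: lima ∈ X.
Suppose india ∈ D: no assignment then satisfies all the clues, so india ∉ D.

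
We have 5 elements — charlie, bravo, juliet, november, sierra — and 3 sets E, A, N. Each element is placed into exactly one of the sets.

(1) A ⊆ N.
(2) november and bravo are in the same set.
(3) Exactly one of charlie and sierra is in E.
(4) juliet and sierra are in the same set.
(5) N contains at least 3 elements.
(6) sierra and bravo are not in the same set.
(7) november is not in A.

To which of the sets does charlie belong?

charlie: N

From (7): november ∉ A.
(2): bravo matches november: bravo ∉ A.
Suppose charlie ∈ E: no assignment then satisfies all the clues, so charlie ∉ E.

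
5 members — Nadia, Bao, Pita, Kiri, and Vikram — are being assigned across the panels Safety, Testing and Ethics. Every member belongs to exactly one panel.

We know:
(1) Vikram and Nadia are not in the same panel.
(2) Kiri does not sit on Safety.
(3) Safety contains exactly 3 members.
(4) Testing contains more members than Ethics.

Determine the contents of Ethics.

From (2): Kiri ∉ Safety.
Suppose Nadia ∈ Ethics: no assignment then satisfies all the clues, so Nadia ∉ Ethics.

Ethics = {}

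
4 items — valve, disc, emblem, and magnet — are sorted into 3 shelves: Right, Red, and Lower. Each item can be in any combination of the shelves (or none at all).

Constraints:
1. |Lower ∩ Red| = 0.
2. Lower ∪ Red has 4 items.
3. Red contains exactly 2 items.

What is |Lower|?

2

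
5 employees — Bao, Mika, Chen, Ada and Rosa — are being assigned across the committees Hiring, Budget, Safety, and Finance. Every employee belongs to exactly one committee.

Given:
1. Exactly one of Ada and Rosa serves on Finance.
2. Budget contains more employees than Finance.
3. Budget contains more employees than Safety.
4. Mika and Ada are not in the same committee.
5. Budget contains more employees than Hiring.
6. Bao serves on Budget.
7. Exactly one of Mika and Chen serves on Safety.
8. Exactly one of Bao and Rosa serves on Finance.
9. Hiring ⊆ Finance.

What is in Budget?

Budget = {Ada, Bao, Chen}

From (6): Bao ∈ Budget.
(8) (exactly one): Rosa ∈ Finance.
(1) (exactly one): Ada ∉ Finance.
(9) contrapositive: Ada ∉ Hiring.
Suppose Mika ∈ Budget: no assignment then satisfies all the clues, so Mika ∉ Budget.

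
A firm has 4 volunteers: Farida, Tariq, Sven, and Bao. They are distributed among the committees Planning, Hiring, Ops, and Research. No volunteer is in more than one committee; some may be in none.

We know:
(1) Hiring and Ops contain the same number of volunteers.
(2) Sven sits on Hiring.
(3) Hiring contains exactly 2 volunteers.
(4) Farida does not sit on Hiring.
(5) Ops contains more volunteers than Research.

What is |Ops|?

2

From (2): Sven ∈ Hiring.
From (4): Farida ∉ Hiring.
Suppose Farida ∈ Planning: no assignment then satisfies all the clues, so Farida ∉ Planning.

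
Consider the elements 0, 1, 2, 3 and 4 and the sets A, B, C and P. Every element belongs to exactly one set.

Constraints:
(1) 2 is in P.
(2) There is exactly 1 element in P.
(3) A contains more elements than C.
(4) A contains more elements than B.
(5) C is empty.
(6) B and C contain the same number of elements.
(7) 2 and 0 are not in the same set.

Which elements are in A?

A = {0, 1, 3, 4}

From (1): 2 ∈ P.
(2): P already has 1, so the rest are out.
(5): C already has 0, so the rest are out.
Suppose 0 ∉ A: no assignment then satisfies all the clues, so 0 ∈ A.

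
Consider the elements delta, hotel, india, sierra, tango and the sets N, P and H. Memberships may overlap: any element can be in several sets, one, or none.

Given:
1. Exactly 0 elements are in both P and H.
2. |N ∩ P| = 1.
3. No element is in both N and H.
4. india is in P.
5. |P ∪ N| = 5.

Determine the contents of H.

H = {}

From (4): india ∈ P.
Suppose delta ∈ H: no assignment then satisfies all the clues, so delta ∉ H.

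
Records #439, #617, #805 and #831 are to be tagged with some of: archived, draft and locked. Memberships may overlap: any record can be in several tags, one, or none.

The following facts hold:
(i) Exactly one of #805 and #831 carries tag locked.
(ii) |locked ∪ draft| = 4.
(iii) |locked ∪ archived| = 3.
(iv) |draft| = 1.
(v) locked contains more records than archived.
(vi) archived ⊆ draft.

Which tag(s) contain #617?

#617: locked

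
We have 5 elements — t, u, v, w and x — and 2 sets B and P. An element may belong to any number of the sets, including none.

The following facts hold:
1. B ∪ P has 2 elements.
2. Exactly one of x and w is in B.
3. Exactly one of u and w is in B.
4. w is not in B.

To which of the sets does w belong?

From (4): w ∉ B.
(2) (exactly one): x ∈ B.
(3) (exactly one): u ∈ B.
Suppose w ∈ P: no assignment then satisfies all the clues, so w ∉ P.

w: none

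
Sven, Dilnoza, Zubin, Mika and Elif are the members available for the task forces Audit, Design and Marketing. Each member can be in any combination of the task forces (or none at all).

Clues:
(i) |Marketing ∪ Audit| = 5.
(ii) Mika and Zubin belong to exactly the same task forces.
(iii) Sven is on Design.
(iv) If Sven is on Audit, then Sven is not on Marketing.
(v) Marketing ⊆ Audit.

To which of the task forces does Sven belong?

Sven: Audit, Design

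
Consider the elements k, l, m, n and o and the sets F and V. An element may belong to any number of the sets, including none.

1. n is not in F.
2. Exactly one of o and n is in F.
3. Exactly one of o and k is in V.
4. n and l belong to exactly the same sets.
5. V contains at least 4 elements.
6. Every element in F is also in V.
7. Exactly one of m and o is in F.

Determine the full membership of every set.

F = {o}; V = {l, m, n, o}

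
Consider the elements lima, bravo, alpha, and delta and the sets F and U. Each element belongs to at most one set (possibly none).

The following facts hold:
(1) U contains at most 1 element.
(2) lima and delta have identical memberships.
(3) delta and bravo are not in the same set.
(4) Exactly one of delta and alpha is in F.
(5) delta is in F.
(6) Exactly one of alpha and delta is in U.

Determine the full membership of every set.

F = {delta, lima}; U = {alpha}

From (5): delta ∈ F.
(2): lima matches delta: lima ∈ F.
(3): bravo ∉ F.
(4) (exactly one): alpha ∉ F.
(6) (exactly one): alpha ∈ U.
(1): U already has 1, so the rest are out.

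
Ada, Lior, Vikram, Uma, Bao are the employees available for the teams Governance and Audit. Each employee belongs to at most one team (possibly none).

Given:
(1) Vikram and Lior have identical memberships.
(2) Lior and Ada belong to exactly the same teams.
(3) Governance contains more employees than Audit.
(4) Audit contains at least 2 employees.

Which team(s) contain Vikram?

Vikram: Governance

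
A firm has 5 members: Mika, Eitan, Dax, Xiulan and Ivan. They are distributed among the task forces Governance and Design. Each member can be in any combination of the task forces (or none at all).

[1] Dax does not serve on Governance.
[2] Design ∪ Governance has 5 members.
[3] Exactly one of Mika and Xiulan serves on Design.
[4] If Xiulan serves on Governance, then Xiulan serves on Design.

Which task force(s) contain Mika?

Mika: Governance

From (1): Dax ∉ Governance.
Suppose Mika ∉ Governance: no assignment then satisfies all the clues, so Mika ∈ Governance.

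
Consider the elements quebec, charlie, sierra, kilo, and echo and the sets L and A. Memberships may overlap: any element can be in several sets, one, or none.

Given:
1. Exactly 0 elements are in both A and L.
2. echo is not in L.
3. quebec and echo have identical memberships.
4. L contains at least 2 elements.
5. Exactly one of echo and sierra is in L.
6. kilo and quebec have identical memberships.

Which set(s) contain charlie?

From (2): echo ∉ L.
(3): quebec matches echo: quebec ∉ L.
(5) (exactly one): sierra ∈ L.
(6): kilo matches quebec: kilo ∉ L.
(4): only 2 candidates remain for L, so all are in.
Suppose charlie ∈ A: no assignment then satisfies all the clues, so charlie ∉ A.

charlie: L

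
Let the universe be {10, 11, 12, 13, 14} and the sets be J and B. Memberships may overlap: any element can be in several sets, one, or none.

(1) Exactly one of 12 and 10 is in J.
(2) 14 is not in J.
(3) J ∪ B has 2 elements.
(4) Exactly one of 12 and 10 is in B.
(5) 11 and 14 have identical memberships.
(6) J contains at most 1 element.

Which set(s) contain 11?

11: none

From (2): 14 ∉ J.
(5): 11 matches 14: 11 ∉ J.
Suppose 11 ∈ B: no assignment then satisfies all the clues, so 11 ∉ B.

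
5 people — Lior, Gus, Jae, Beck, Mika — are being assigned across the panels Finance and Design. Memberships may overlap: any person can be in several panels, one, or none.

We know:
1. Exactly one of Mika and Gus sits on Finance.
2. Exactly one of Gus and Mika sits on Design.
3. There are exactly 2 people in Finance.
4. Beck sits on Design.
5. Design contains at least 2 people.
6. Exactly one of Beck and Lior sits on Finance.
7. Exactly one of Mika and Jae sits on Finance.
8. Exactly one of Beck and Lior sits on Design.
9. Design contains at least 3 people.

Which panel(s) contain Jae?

Jae: Design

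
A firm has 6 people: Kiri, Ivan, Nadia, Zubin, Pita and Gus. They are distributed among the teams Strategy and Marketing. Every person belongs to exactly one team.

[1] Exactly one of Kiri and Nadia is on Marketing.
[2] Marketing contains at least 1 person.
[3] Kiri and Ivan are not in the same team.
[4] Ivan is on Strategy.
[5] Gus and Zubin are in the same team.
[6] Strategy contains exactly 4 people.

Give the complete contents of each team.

Strategy = {Gus, Ivan, Nadia, Zubin}; Marketing = {Kiri, Pita}

From (4): Ivan ∈ Strategy.
(3): Kiri ∉ Strategy.
Only one team left: Kiri ∈ Marketing.
(1) (exactly one): Nadia ∉ Marketing.
Only one team left: Nadia ∈ Strategy.
Suppose Zubin ∉ Strategy: no assignment then satisfies all the clues, so Zubin ∈ Strategy.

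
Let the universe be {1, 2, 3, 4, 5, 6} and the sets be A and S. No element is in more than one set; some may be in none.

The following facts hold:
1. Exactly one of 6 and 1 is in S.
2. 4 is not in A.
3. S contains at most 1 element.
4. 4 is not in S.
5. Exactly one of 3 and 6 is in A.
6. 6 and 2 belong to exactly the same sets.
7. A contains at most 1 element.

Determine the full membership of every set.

A = {3}; S = {1}

From (2): 4 ∉ A.
From (4): 4 ∉ S.
Suppose 1 ∈ A: no assignment then satisfies all the clues, so 1 ∉ A.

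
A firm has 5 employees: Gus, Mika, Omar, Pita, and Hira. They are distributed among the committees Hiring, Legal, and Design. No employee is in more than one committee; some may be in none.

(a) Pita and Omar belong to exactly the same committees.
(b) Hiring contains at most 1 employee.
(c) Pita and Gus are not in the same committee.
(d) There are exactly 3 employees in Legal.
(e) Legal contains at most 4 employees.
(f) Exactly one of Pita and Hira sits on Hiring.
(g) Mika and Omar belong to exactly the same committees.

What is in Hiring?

Hiring = {Hira}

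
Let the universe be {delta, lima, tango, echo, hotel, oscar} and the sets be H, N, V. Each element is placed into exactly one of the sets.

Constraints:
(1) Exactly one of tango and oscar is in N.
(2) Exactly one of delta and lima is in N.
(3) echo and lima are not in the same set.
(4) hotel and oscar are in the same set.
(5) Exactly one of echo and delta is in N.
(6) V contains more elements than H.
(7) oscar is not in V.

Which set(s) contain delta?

delta: N

From (7): oscar ∉ V.
(4): hotel matches oscar: hotel ∉ V.
Suppose delta ∈ H: no assignment then satisfies all the clues, so delta ∉ H.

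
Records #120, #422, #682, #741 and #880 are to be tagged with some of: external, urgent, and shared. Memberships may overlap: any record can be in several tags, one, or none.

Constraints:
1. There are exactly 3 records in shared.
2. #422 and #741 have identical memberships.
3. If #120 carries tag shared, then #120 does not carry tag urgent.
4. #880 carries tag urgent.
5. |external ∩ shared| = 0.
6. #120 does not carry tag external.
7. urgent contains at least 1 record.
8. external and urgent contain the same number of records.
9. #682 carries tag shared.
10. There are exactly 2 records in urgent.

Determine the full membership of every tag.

external = {#422, #741}; urgent = {#682, #880}; shared = {#120, #682, #880}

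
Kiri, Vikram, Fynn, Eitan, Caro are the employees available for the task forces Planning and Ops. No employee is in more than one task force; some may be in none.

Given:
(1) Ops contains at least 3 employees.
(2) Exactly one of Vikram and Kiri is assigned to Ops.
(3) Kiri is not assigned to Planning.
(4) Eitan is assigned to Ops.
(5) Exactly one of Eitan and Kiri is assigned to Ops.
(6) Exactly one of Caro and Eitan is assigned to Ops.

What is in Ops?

Ops = {Eitan, Fynn, Vikram}

From (3): Kiri ∉ Planning.
From (4): Eitan ∈ Ops.
(5) (exactly one): Kiri ∉ Ops.
(6) (exactly one): Caro ∉ Ops.
(1): only 3 candidates remain for Ops, so all are in.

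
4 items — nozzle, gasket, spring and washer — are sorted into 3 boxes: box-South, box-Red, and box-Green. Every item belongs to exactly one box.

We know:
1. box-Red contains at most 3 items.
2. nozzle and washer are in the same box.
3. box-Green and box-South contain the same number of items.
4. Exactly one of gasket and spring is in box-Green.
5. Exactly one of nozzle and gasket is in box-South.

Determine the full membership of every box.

box-South = {gasket}; box-Red = {nozzle, washer}; box-Green = {spring}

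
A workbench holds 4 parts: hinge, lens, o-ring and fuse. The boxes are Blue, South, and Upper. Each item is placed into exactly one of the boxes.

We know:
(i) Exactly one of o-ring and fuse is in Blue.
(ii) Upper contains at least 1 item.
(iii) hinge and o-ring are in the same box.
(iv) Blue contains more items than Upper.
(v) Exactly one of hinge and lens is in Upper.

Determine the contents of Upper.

Upper = {lens}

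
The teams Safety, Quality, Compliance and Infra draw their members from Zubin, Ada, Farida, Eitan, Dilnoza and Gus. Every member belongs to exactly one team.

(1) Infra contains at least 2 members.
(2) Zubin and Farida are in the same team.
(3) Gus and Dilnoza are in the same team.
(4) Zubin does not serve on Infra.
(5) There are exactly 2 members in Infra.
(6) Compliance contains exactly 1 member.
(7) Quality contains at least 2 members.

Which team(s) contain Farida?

Farida: Quality

From (4): Zubin ∉ Infra.
(2): Farida matches Zubin: Farida ∉ Infra.
Suppose Farida ∈ Safety: no assignment then satisfies all the clues, so Farida ∉ Safety.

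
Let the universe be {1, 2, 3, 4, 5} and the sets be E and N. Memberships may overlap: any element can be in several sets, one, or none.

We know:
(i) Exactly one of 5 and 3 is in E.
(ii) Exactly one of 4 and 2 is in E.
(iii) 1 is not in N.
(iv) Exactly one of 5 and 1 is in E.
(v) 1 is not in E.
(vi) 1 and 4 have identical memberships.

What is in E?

From (iii): 1 ∉ N.
From (v): 1 ∉ E.
(iv) (exactly one): 5 ∈ E.
(vi): 4 matches 1: 4 ∉ E.
(vi): 4 matches 1: 4 ∉ N.
(i) (exactly one): 3 ∉ E.
(ii) (exactly one): 2 ∈ E.

E = {2, 5}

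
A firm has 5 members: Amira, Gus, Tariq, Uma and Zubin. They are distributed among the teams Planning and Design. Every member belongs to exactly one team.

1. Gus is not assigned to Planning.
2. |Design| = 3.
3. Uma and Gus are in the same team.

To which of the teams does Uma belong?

From (1): Gus ∉ Planning.
(3): Uma matches Gus: Uma ∉ Planning.
Only one team left: Gus ∈ Design.
Only one team left: Uma ∈ Design.

Uma: Design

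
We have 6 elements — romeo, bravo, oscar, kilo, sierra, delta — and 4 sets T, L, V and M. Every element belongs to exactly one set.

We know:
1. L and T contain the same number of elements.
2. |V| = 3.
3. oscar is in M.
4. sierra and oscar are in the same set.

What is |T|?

0

From (3): oscar ∈ M.
(4): sierra matches oscar: sierra ∉ T.
(4): sierra matches oscar: sierra ∉ L.
(4): sierra matches oscar: sierra ∉ V.
(4): sierra matches oscar: sierra ∈ M.
Suppose romeo ∈ T: no assignment then satisfies all the clues, so romeo ∉ T.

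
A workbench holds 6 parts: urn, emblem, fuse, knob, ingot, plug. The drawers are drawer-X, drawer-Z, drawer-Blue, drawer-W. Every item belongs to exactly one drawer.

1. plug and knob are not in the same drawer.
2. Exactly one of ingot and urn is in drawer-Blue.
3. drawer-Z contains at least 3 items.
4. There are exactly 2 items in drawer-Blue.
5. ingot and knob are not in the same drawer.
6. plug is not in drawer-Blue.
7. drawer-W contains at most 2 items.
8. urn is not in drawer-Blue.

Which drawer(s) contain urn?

urn: drawer-Z

From (6): plug ∉ drawer-Blue.
From (8): urn ∉ drawer-Blue.
(2) (exactly one): ingot ∈ drawer-Blue.
(5): knob ∉ drawer-Blue.
Suppose urn ∈ drawer-X: no assignment then satisfies all the clues, so urn ∉ drawer-X.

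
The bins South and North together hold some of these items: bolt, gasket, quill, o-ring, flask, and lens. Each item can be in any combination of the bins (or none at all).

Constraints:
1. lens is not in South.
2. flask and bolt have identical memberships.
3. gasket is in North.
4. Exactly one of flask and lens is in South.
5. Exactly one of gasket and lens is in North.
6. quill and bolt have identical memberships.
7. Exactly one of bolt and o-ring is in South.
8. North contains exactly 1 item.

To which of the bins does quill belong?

quill: South

From (1): lens ∉ South.
From (3): gasket ∈ North.
(4) (exactly one): flask ∈ South.
(5) (exactly one): lens ∉ North.
(8): North already has 1, so the rest are out.
(2): bolt matches flask: bolt ∈ South.
(6): quill matches bolt: quill ∈ South.
(7) (exactly one): o-ring ∉ South.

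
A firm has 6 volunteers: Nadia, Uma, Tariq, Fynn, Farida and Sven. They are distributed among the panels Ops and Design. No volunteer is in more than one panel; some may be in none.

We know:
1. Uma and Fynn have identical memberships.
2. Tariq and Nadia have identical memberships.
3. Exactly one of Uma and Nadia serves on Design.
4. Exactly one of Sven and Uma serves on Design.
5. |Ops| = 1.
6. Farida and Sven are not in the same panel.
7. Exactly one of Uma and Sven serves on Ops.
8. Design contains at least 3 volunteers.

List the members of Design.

Design = {Farida, Fynn, Uma}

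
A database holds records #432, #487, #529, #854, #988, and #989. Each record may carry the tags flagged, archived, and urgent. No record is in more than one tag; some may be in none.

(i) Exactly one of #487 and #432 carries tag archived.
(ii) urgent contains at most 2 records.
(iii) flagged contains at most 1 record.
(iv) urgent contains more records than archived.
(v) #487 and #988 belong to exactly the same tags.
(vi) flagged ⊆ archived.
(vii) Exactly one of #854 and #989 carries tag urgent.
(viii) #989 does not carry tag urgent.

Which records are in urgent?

urgent = {#529, #854}

From (viii): #989 ∉ urgent.
(vii) (exactly one): #854 ∈ urgent.
Suppose #432 ∈ urgent: no assignment then satisfies all the clues, so #432 ∉ urgent.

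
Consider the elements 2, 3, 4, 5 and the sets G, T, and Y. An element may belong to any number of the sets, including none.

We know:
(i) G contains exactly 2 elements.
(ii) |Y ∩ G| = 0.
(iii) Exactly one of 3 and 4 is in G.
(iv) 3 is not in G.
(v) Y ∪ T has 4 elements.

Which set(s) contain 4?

4: G, T

From (iv): 3 ∉ G.
(iii) (exactly one): 4 ∈ G.
Suppose 4 ∉ T: no assignment then satisfies all the clues, so 4 ∈ T.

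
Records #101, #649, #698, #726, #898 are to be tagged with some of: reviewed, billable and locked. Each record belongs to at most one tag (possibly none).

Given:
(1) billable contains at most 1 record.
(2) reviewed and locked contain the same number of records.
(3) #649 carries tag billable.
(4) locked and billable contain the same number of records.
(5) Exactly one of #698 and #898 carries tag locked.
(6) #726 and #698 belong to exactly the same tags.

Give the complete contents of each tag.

reviewed = {#101}; billable = {#649}; locked = {#898}

From (3): #649 ∈ billable.
(1): billable already has 1, so the rest are out.
Suppose #101 ∉ reviewed: no assignment then satisfies all the clues, so #101 ∈ reviewed.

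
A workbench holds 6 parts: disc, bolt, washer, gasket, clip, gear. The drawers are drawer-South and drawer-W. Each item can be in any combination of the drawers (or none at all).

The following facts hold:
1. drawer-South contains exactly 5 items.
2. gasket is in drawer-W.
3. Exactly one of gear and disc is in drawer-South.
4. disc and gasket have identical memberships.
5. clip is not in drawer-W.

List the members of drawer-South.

drawer-South = {bolt, clip, disc, gasket, washer}

From (2): gasket ∈ drawer-W.
From (5): clip ∉ drawer-W.
(4): disc matches gasket: disc ∈ drawer-W.
Suppose disc ∉ drawer-South: no assignment then satisfies all the clues, so disc ∈ drawer-South.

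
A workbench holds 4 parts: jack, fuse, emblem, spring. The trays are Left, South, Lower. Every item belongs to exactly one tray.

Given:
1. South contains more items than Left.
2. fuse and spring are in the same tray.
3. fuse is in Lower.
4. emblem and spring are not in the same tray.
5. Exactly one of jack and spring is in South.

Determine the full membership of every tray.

Left = {}; South = {emblem, jack}; Lower = {fuse, spring}

From (3): fuse ∈ Lower.
(2): spring matches fuse: spring ∉ Left.
(2): spring matches fuse: spring ∉ South.
(2): spring matches fuse: spring ∈ Lower.
(4): emblem ∉ Lower.
(5) (exactly one): jack ∈ South.
Suppose emblem ∈ Left: no assignment then satisfies all the clues, so emblem ∉ Left.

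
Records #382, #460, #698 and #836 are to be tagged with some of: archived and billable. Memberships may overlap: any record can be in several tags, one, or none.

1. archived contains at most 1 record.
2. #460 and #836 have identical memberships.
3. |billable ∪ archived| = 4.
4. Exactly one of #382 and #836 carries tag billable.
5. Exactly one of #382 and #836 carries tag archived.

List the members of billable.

billable = {#460, #698, #836}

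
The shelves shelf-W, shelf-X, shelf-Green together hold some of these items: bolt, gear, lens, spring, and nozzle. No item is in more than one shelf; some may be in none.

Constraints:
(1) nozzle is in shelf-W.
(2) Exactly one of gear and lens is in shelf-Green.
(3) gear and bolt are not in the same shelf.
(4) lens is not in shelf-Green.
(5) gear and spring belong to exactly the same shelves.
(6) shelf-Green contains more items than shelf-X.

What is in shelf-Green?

From (1): nozzle ∈ shelf-W.
From (4): lens ∉ shelf-Green.
(2) (exactly one): gear ∈ shelf-Green.
(3): bolt ∉ shelf-Green.
(5): spring matches gear: spring ∉ shelf-W.
(5): spring matches gear: spring ∉ shelf-X.
(5): spring matches gear: spring ∈ shelf-Green.

shelf-Green = {gear, spring}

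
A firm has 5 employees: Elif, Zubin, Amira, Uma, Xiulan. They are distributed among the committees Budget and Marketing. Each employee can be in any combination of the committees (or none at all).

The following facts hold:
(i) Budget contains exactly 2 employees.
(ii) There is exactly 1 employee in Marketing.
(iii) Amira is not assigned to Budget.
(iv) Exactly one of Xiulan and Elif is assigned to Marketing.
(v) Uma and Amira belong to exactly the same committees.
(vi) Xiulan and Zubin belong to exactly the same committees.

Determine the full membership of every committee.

Budget = {Xiulan, Zubin}; Marketing = {Elif}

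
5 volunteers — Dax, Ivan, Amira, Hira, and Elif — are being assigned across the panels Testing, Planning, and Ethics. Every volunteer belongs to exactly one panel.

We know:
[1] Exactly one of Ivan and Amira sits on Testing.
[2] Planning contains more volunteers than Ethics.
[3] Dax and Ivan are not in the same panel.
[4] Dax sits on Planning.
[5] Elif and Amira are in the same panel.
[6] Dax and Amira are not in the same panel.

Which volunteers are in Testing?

Testing = {Amira, Elif}

From (4): Dax ∈ Planning.
(3): Ivan ∉ Planning.
(6): Amira ∉ Planning.
(5): Elif matches Amira: Elif ∉ Planning.
Suppose Ivan ∈ Testing: no assignment then satisfies all the clues, so Ivan ∉ Testing.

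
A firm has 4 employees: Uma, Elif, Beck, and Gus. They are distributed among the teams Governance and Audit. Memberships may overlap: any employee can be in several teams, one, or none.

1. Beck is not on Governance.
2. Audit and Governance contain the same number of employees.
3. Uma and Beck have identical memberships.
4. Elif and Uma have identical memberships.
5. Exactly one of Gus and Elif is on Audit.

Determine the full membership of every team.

Governance = {Gus}; Audit = {Gus}

From (1): Beck ∉ Governance.
(3): Uma matches Beck: Uma ∉ Governance.
(4): Elif matches Uma: Elif ∉ Governance.
Suppose Uma ∈ Audit: no assignment then satisfies all the clues, so Uma ∉ Audit.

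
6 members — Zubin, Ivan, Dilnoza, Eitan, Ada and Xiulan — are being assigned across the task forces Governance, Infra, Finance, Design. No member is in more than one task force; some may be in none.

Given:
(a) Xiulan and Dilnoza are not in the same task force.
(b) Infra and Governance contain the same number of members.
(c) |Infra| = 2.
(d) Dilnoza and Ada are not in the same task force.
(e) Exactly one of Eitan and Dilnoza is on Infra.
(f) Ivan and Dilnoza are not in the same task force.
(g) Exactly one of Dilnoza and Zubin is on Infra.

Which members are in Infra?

Infra = {Eitan, Zubin}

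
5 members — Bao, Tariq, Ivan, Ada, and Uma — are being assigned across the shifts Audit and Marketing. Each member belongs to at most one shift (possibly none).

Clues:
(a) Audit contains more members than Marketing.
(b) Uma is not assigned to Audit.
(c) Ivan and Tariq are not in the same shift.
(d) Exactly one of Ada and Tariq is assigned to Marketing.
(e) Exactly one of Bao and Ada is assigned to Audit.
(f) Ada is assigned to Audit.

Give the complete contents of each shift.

Audit = {Ada, Ivan}; Marketing = {Tariq}

From (b): Uma ∉ Audit.
From (f): Ada ∈ Audit.
(d) (exactly one): Tariq ∈ Marketing.
(e) (exactly one): Bao ∉ Audit.
(c): Ivan ∉ Marketing.
Suppose Bao ∈ Marketing: no assignment then satisfies all the clues, so Bao ∉ Marketing.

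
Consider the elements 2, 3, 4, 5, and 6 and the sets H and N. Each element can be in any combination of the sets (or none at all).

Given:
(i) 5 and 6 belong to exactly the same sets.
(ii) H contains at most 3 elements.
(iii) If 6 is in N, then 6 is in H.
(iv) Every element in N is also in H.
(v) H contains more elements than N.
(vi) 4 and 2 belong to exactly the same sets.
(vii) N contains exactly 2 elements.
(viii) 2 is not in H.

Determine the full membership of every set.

H = {3, 5, 6}; N = {5, 6}

From (viii): 2 ∉ H.
(iv) contrapositive: 2 ∉ N.
(vi): 4 matches 2: 4 ∉ H.
(vi): 4 matches 2: 4 ∉ N.
Suppose 3 ∉ H: no assignment then satisfies all the clues, so 3 ∈ H.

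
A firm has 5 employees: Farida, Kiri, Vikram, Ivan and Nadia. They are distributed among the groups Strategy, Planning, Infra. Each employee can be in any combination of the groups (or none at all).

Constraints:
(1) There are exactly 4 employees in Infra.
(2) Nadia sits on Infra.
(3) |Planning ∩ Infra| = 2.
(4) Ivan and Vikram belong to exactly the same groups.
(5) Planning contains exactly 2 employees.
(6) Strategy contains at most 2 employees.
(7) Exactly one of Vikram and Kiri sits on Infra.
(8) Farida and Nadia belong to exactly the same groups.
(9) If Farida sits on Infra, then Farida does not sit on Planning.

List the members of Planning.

From (2): Nadia ∈ Infra.
(8): Farida matches Nadia: Farida ∈ Infra.
(9): Farida ∉ Planning.
(8): Nadia matches Farida: Nadia ∉ Planning.
Suppose Kiri ∈ Planning: no assignment then satisfies all the clues, so Kiri ∉ Planning.

Planning = {Ivan, Vikram}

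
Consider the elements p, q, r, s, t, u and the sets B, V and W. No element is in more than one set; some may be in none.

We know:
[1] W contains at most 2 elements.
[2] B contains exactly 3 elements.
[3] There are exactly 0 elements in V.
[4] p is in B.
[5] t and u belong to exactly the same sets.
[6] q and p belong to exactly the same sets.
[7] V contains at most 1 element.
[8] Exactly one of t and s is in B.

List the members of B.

B = {p, q, s}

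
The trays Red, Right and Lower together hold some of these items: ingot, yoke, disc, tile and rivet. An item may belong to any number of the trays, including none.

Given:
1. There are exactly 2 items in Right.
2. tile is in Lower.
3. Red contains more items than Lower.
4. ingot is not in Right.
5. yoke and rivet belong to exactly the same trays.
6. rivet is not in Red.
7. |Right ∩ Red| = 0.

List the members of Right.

Right = {rivet, yoke}

From (2): tile ∈ Lower.
From (4): ingot ∉ Right.
From (6): rivet ∉ Red.
(5): yoke matches rivet: yoke ∉ Red.
Suppose yoke ∉ Right: no assignment then satisfies all the clues, so yoke ∈ Right.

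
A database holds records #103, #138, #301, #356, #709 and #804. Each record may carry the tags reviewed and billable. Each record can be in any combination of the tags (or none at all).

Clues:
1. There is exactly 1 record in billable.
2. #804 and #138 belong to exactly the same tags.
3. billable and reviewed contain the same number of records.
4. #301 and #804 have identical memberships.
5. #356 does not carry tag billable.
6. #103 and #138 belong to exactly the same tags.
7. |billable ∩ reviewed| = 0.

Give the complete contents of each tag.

reviewed = {#356}; billable = {#709}

From (5): #356 ∉ billable.
Suppose #103 ∈ reviewed: no assignment then satisfies all the clues, so #103 ∉ reviewed.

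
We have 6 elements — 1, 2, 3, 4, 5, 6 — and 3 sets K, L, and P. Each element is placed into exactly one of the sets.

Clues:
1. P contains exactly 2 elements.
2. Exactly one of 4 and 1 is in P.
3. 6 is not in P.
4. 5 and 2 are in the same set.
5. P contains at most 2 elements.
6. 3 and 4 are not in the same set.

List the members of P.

P = {1, 3}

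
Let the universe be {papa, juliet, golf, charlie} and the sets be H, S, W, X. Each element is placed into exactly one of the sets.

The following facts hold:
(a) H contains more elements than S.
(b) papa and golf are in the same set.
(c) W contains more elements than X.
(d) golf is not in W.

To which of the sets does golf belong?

From (d): golf ∉ W.
(b): papa matches golf: papa ∉ W.
Suppose golf ∉ H: no assignment then satisfies all the clues, so golf ∈ H.

golf: H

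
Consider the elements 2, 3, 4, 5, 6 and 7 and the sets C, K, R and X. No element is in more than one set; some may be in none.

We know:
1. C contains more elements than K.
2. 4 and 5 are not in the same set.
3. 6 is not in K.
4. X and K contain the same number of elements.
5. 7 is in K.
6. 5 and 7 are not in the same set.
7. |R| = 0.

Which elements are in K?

K = {7}

From (3): 6 ∉ K.
From (5): 7 ∈ K.
(6): 5 ∉ K.
(7): R already has 0, so the rest are out.
Suppose 2 ∈ K: no assignment then satisfies all the clues, so 2 ∉ K.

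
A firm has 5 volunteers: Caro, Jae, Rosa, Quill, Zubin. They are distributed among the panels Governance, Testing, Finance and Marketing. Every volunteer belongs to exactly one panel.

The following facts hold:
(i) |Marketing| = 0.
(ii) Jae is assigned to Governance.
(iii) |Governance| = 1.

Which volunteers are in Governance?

Governance = {Jae}

From (ii): Jae ∈ Governance.
(i): Marketing already has 0, so the rest are out.
(iii): Governance already has 1, so the rest are out.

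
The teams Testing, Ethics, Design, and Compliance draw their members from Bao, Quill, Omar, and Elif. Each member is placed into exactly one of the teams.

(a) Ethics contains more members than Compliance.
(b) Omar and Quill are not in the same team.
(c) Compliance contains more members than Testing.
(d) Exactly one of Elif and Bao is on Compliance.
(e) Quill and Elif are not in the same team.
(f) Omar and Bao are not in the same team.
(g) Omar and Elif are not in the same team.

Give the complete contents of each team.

Testing = {}; Ethics = {Bao, Quill}; Design = {Omar}; Compliance = {Elif}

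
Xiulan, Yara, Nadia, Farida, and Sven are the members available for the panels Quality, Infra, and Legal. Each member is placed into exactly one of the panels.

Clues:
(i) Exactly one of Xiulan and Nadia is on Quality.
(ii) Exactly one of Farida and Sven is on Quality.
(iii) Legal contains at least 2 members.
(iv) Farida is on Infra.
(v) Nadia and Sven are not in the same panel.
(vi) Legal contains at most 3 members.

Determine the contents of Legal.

From (iv): Farida ∈ Infra.
(ii) (exactly one): Sven ∈ Quality.
(v): Nadia ∉ Quality.
(i) (exactly one): Xiulan ∈ Quality.
(iii): only 2 candidates remain for Legal, so all are in.

Legal = {Nadia, Yara}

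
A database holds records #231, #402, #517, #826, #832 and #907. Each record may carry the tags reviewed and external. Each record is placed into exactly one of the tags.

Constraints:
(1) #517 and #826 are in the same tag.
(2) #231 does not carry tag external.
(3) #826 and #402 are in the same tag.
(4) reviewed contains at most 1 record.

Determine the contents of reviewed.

reviewed = {#231}

From (2): #231 ∉ external.
Only one tag left: #231 ∈ reviewed.
(4): reviewed already has 1, so the rest are out.
Only one tag left: #402 ∈ external.
Only one tag left: #517 ∈ external.
Only one tag left: #826 ∈ external.
Only one tag left: #832 ∈ external.
Only one tag left: #907 ∈ external.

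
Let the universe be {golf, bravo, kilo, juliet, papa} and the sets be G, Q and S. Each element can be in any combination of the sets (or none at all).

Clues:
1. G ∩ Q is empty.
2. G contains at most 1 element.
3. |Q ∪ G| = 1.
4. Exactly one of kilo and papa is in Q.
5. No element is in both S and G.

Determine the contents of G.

G = {}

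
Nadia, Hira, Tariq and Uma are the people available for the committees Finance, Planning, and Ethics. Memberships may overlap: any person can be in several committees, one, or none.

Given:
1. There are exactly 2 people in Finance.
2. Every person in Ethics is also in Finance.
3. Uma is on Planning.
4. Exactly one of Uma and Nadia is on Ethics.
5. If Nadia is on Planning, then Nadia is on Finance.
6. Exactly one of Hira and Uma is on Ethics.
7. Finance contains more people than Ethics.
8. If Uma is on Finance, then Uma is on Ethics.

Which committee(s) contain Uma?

Uma: Ethics, Finance, Planning

From (3): Uma ∈ Planning.
Suppose Uma ∉ Finance: no assignment then satisfies all the clues, so Uma ∈ Finance.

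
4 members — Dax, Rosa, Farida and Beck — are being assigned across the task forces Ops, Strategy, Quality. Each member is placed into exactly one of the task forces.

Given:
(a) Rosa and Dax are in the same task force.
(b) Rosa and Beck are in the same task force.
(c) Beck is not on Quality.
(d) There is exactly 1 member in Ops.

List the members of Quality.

Quality = {}

From (c): Beck ∉ Quality.
(b): Rosa matches Beck: Rosa ∉ Quality.
(a): Dax matches Rosa: Dax ∉ Quality.
Suppose Farida ∈ Quality: no assignment then satisfies all the clues, so Farida ∉ Quality.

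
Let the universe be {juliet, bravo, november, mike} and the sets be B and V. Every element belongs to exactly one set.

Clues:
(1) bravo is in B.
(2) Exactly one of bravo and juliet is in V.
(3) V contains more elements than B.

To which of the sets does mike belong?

mike: V

From (1): bravo ∈ B.
(2) (exactly one): juliet ∈ V.
Suppose mike ∈ B: no assignment then satisfies all the clues, so mike ∉ B.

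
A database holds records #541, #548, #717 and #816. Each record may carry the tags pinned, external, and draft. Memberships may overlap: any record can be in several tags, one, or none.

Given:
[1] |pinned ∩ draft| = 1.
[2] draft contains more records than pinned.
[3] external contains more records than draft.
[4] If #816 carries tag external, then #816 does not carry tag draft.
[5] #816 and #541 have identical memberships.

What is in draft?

draft = {#548, #717}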